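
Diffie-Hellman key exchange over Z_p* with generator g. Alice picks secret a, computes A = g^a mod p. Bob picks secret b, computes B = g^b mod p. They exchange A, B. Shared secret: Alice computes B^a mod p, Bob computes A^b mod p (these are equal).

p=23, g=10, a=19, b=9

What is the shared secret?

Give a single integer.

Answer: 17

Derivation:
A = 10^19 mod 23  (bits of 19 = 10011)
  bit 0 = 1: r = r^2 * 10 mod 23 = 1^2 * 10 = 1*10 = 10
  bit 1 = 0: r = r^2 mod 23 = 10^2 = 8
  bit 2 = 0: r = r^2 mod 23 = 8^2 = 18
  bit 3 = 1: r = r^2 * 10 mod 23 = 18^2 * 10 = 2*10 = 20
  bit 4 = 1: r = r^2 * 10 mod 23 = 20^2 * 10 = 9*10 = 21
  -> A = 21
B = 10^9 mod 23  (bits of 9 = 1001)
  bit 0 = 1: r = r^2 * 10 mod 23 = 1^2 * 10 = 1*10 = 10
  bit 1 = 0: r = r^2 mod 23 = 10^2 = 8
  bit 2 = 0: r = r^2 mod 23 = 8^2 = 18
  bit 3 = 1: r = r^2 * 10 mod 23 = 18^2 * 10 = 2*10 = 20
  -> B = 20
s = B^a = 20^19 mod 23  (bits of 19 = 10011)
  bit 0 = 1: r = r^2 * 20 mod 23 = 1^2 * 20 = 1*20 = 20
  bit 1 = 0: r = r^2 mod 23 = 20^2 = 9
  bit 2 = 0: r = r^2 mod 23 = 9^2 = 12
  bit 3 = 1: r = r^2 * 20 mod 23 = 12^2 * 20 = 6*20 = 5
  bit 4 = 1: r = r^2 * 20 mod 23 = 5^2 * 20 = 2*20 = 17
  -> s = B^a = 17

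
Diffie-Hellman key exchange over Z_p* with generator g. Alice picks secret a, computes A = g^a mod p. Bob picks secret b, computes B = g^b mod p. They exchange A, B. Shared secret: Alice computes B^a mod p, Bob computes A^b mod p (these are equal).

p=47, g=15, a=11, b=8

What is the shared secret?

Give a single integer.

Answer: 8

Derivation:
A = 15^11 mod 47  (bits of 11 = 1011)
  bit 0 = 1: r = r^2 * 15 mod 47 = 1^2 * 15 = 1*15 = 15
  bit 1 = 0: r = r^2 mod 47 = 15^2 = 37
  bit 2 = 1: r = r^2 * 15 mod 47 = 37^2 * 15 = 6*15 = 43
  bit 3 = 1: r = r^2 * 15 mod 47 = 43^2 * 15 = 16*15 = 5
  -> A = 5
B = 15^8 mod 47  (bits of 8 = 1000)
  bit 0 = 1: r = r^2 * 15 mod 47 = 1^2 * 15 = 1*15 = 15
  bit 1 = 0: r = r^2 mod 47 = 15^2 = 37
  bit 2 = 0: r = r^2 mod 47 = 37^2 = 6
  bit 3 = 0: r = r^2 mod 47 = 6^2 = 36
  -> B = 36
s = B^a = 36^11 mod 47  (bits of 11 = 1011)
  bit 0 = 1: r = r^2 * 36 mod 47 = 1^2 * 36 = 1*36 = 36
  bit 1 = 0: r = r^2 mod 47 = 36^2 = 27
  bit 2 = 1: r = r^2 * 36 mod 47 = 27^2 * 36 = 24*36 = 18
  bit 3 = 1: r = r^2 * 36 mod 47 = 18^2 * 36 = 42*36 = 8
  -> s = B^a = 8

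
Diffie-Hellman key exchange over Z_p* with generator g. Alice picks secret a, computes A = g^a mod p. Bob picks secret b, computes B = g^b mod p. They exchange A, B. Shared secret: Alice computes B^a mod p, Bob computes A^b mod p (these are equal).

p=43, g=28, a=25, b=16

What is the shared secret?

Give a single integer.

Answer: 15

Derivation:
A = 28^25 mod 43  (bits of 25 = 11001)
  bit 0 = 1: r = r^2 * 28 mod 43 = 1^2 * 28 = 1*28 = 28
  bit 1 = 1: r = r^2 * 28 mod 43 = 28^2 * 28 = 10*28 = 22
  bit 2 = 0: r = r^2 mod 43 = 22^2 = 11
  bit 3 = 0: r = r^2 mod 43 = 11^2 = 35
  bit 4 = 1: r = r^2 * 28 mod 43 = 35^2 * 28 = 21*28 = 29
  -> A = 29
B = 28^16 mod 43  (bits of 16 = 10000)
  bit 0 = 1: r = r^2 * 28 mod 43 = 1^2 * 28 = 1*28 = 28
  bit 1 = 0: r = r^2 mod 43 = 28^2 = 10
  bit 2 = 0: r = r^2 mod 43 = 10^2 = 14
  bit 3 = 0: r = r^2 mod 43 = 14^2 = 24
  bit 4 = 0: r = r^2 mod 43 = 24^2 = 17
  -> B = 17
s = B^a = 17^25 mod 43  (bits of 25 = 11001)
  bit 0 = 1: r = r^2 * 17 mod 43 = 1^2 * 17 = 1*17 = 17
  bit 1 = 1: r = r^2 * 17 mod 43 = 17^2 * 17 = 31*17 = 11
  bit 2 = 0: r = r^2 mod 43 = 11^2 = 35
  bit 3 = 0: r = r^2 mod 43 = 35^2 = 21
  bit 4 = 1: r = r^2 * 17 mod 43 = 21^2 * 17 = 11*17 = 15
  -> s = B^a = 15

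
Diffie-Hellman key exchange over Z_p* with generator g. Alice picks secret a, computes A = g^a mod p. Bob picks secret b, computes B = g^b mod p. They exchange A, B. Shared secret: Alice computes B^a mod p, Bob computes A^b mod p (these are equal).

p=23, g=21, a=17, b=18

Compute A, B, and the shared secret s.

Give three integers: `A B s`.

A = 21^17 mod 23  (bits of 17 = 10001)
  bit 0 = 1: r = r^2 * 21 mod 23 = 1^2 * 21 = 1*21 = 21
  bit 1 = 0: r = r^2 mod 23 = 21^2 = 4
  bit 2 = 0: r = r^2 mod 23 = 4^2 = 16
  bit 3 = 0: r = r^2 mod 23 = 16^2 = 3
  bit 4 = 1: r = r^2 * 21 mod 23 = 3^2 * 21 = 9*21 = 5
  -> A = 5
B = 21^18 mod 23  (bits of 18 = 10010)
  bit 0 = 1: r = r^2 * 21 mod 23 = 1^2 * 21 = 1*21 = 21
  bit 1 = 0: r = r^2 mod 23 = 21^2 = 4
  bit 2 = 0: r = r^2 mod 23 = 4^2 = 16
  bit 3 = 1: r = r^2 * 21 mod 23 = 16^2 * 21 = 3*21 = 17
  bit 4 = 0: r = r^2 mod 23 = 17^2 = 13
  -> B = 13
s = B^a = 13^17 mod 23  (bits of 17 = 10001)
  bit 0 = 1: r = r^2 * 13 mod 23 = 1^2 * 13 = 1*13 = 13
  bit 1 = 0: r = r^2 mod 23 = 13^2 = 8
  bit 2 = 0: r = r^2 mod 23 = 8^2 = 18
  bit 3 = 0: r = r^2 mod 23 = 18^2 = 2
  bit 4 = 1: r = r^2 * 13 mod 23 = 2^2 * 13 = 4*13 = 6
  -> s = B^a = 6

Answer: 5 13 6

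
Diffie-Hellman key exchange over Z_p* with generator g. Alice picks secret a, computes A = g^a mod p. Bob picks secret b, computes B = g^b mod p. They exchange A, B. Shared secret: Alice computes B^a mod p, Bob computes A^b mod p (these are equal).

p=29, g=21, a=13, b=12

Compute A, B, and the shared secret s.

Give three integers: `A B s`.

Answer: 11 24 23

Derivation:
A = 21^13 mod 29  (bits of 13 = 1101)
  bit 0 = 1: r = r^2 * 21 mod 29 = 1^2 * 21 = 1*21 = 21
  bit 1 = 1: r = r^2 * 21 mod 29 = 21^2 * 21 = 6*21 = 10
  bit 2 = 0: r = r^2 mod 29 = 10^2 = 13
  bit 3 = 1: r = r^2 * 21 mod 29 = 13^2 * 21 = 24*21 = 11
  -> A = 11
B = 21^12 mod 29  (bits of 12 = 1100)
  bit 0 = 1: r = r^2 * 21 mod 29 = 1^2 * 21 = 1*21 = 21
  bit 1 = 1: r = r^2 * 21 mod 29 = 21^2 * 21 = 6*21 = 10
  bit 2 = 0: r = r^2 mod 29 = 10^2 = 13
  bit 3 = 0: r = r^2 mod 29 = 13^2 = 24
  -> B = 24
s = B^a = 24^13 mod 29  (bits of 13 = 1101)
  bit 0 = 1: r = r^2 * 24 mod 29 = 1^2 * 24 = 1*24 = 24
  bit 1 = 1: r = r^2 * 24 mod 29 = 24^2 * 24 = 25*24 = 20
  bit 2 = 0: r = r^2 mod 29 = 20^2 = 23
  bit 3 = 1: r = r^2 * 24 mod 29 = 23^2 * 24 = 7*24 = 23
  -> s = B^a = 23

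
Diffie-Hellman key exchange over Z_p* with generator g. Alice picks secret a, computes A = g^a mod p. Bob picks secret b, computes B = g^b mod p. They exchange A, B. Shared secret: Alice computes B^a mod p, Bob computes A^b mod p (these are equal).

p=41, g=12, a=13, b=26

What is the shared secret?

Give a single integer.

A = 12^13 mod 41  (bits of 13 = 1101)
  bit 0 = 1: r = r^2 * 12 mod 41 = 1^2 * 12 = 1*12 = 12
  bit 1 = 1: r = r^2 * 12 mod 41 = 12^2 * 12 = 21*12 = 6
  bit 2 = 0: r = r^2 mod 41 = 6^2 = 36
  bit 3 = 1: r = r^2 * 12 mod 41 = 36^2 * 12 = 25*12 = 13
  -> A = 13
B = 12^26 mod 41  (bits of 26 = 11010)
  bit 0 = 1: r = r^2 * 12 mod 41 = 1^2 * 12 = 1*12 = 12
  bit 1 = 1: r = r^2 * 12 mod 41 = 12^2 * 12 = 21*12 = 6
  bit 2 = 0: r = r^2 mod 41 = 6^2 = 36
  bit 3 = 1: r = r^2 * 12 mod 41 = 36^2 * 12 = 25*12 = 13
  bit 4 = 0: r = r^2 mod 41 = 13^2 = 5
  -> B = 5
s = B^a = 5^13 mod 41  (bits of 13 = 1101)
  bit 0 = 1: r = r^2 * 5 mod 41 = 1^2 * 5 = 1*5 = 5
  bit 1 = 1: r = r^2 * 5 mod 41 = 5^2 * 5 = 25*5 = 2
  bit 2 = 0: r = r^2 mod 41 = 2^2 = 4
  bit 3 = 1: r = r^2 * 5 mod 41 = 4^2 * 5 = 16*5 = 39
  -> s = B^a = 39

Answer: 39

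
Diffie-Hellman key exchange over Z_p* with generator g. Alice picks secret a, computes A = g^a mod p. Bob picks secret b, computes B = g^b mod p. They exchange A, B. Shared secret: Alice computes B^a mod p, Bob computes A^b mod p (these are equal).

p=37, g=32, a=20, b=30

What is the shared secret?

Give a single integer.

A = 32^20 mod 37  (bits of 20 = 10100)
  bit 0 = 1: r = r^2 * 32 mod 37 = 1^2 * 32 = 1*32 = 32
  bit 1 = 0: r = r^2 mod 37 = 32^2 = 25
  bit 2 = 1: r = r^2 * 32 mod 37 = 25^2 * 32 = 33*32 = 20
  bit 3 = 0: r = r^2 mod 37 = 20^2 = 30
  bit 4 = 0: r = r^2 mod 37 = 30^2 = 12
  -> A = 12
B = 32^30 mod 37  (bits of 30 = 11110)
  bit 0 = 1: r = r^2 * 32 mod 37 = 1^2 * 32 = 1*32 = 32
  bit 1 = 1: r = r^2 * 32 mod 37 = 32^2 * 32 = 25*32 = 23
  bit 2 = 1: r = r^2 * 32 mod 37 = 23^2 * 32 = 11*32 = 19
  bit 3 = 1: r = r^2 * 32 mod 37 = 19^2 * 32 = 28*32 = 8
  bit 4 = 0: r = r^2 mod 37 = 8^2 = 27
  -> B = 27
s = B^a = 27^20 mod 37  (bits of 20 = 10100)
  bit 0 = 1: r = r^2 * 27 mod 37 = 1^2 * 27 = 1*27 = 27
  bit 1 = 0: r = r^2 mod 37 = 27^2 = 26
  bit 2 = 1: r = r^2 * 27 mod 37 = 26^2 * 27 = 10*27 = 11
  bit 3 = 0: r = r^2 mod 37 = 11^2 = 10
  bit 4 = 0: r = r^2 mod 37 = 10^2 = 26
  -> s = B^a = 26

Answer: 26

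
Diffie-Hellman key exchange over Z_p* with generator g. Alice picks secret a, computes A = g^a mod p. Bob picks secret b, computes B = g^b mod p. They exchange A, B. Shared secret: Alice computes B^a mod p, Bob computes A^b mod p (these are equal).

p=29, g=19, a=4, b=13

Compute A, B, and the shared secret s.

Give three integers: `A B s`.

A = 19^4 mod 29  (bits of 4 = 100)
  bit 0 = 1: r = r^2 * 19 mod 29 = 1^2 * 19 = 1*19 = 19
  bit 1 = 0: r = r^2 mod 29 = 19^2 = 13
  bit 2 = 0: r = r^2 mod 29 = 13^2 = 24
  -> A = 24
B = 19^13 mod 29  (bits of 13 = 1101)
  bit 0 = 1: r = r^2 * 19 mod 29 = 1^2 * 19 = 1*19 = 19
  bit 1 = 1: r = r^2 * 19 mod 29 = 19^2 * 19 = 13*19 = 15
  bit 2 = 0: r = r^2 mod 29 = 15^2 = 22
  bit 3 = 1: r = r^2 * 19 mod 29 = 22^2 * 19 = 20*19 = 3
  -> B = 3
s = B^a = 3^4 mod 29  (bits of 4 = 100)
  bit 0 = 1: r = r^2 * 3 mod 29 = 1^2 * 3 = 1*3 = 3
  bit 1 = 0: r = r^2 mod 29 = 3^2 = 9
  bit 2 = 0: r = r^2 mod 29 = 9^2 = 23
  -> s = B^a = 23

Answer: 24 3 23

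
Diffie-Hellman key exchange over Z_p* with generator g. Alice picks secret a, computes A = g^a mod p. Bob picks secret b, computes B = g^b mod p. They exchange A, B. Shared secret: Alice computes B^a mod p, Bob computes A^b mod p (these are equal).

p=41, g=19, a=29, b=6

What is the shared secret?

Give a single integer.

A = 19^29 mod 41  (bits of 29 = 11101)
  bit 0 = 1: r = r^2 * 19 mod 41 = 1^2 * 19 = 1*19 = 19
  bit 1 = 1: r = r^2 * 19 mod 41 = 19^2 * 19 = 33*19 = 12
  bit 2 = 1: r = r^2 * 19 mod 41 = 12^2 * 19 = 21*19 = 30
  bit 3 = 0: r = r^2 mod 41 = 30^2 = 39
  bit 4 = 1: r = r^2 * 19 mod 41 = 39^2 * 19 = 4*19 = 35
  -> A = 35
B = 19^6 mod 41  (bits of 6 = 110)
  bit 0 = 1: r = r^2 * 19 mod 41 = 1^2 * 19 = 1*19 = 19
  bit 1 = 1: r = r^2 * 19 mod 41 = 19^2 * 19 = 33*19 = 12
  bit 2 = 0: r = r^2 mod 41 = 12^2 = 21
  -> B = 21
s = B^a = 21^29 mod 41  (bits of 29 = 11101)
  bit 0 = 1: r = r^2 * 21 mod 41 = 1^2 * 21 = 1*21 = 21
  bit 1 = 1: r = r^2 * 21 mod 41 = 21^2 * 21 = 31*21 = 36
  bit 2 = 1: r = r^2 * 21 mod 41 = 36^2 * 21 = 25*21 = 33
  bit 3 = 0: r = r^2 mod 41 = 33^2 = 23
  bit 4 = 1: r = r^2 * 21 mod 41 = 23^2 * 21 = 37*21 = 39
  -> s = B^a = 39

Answer: 39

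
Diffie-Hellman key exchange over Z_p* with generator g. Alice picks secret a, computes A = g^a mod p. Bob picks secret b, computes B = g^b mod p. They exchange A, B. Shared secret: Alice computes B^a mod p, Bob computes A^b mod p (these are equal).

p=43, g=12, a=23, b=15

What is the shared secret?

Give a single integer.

Answer: 39

Derivation:
A = 12^23 mod 43  (bits of 23 = 10111)
  bit 0 = 1: r = r^2 * 12 mod 43 = 1^2 * 12 = 1*12 = 12
  bit 1 = 0: r = r^2 mod 43 = 12^2 = 15
  bit 2 = 1: r = r^2 * 12 mod 43 = 15^2 * 12 = 10*12 = 34
  bit 3 = 1: r = r^2 * 12 mod 43 = 34^2 * 12 = 38*12 = 26
  bit 4 = 1: r = r^2 * 12 mod 43 = 26^2 * 12 = 31*12 = 28
  -> A = 28
B = 12^15 mod 43  (bits of 15 = 1111)
  bit 0 = 1: r = r^2 * 12 mod 43 = 1^2 * 12 = 1*12 = 12
  bit 1 = 1: r = r^2 * 12 mod 43 = 12^2 * 12 = 15*12 = 8
  bit 2 = 1: r = r^2 * 12 mod 43 = 8^2 * 12 = 21*12 = 37
  bit 3 = 1: r = r^2 * 12 mod 43 = 37^2 * 12 = 36*12 = 2
  -> B = 2
s = B^a = 2^23 mod 43  (bits of 23 = 10111)
  bit 0 = 1: r = r^2 * 2 mod 43 = 1^2 * 2 = 1*2 = 2
  bit 1 = 0: r = r^2 mod 43 = 2^2 = 4
  bit 2 = 1: r = r^2 * 2 mod 43 = 4^2 * 2 = 16*2 = 32
  bit 3 = 1: r = r^2 * 2 mod 43 = 32^2 * 2 = 35*2 = 27
  bit 4 = 1: r = r^2 * 2 mod 43 = 27^2 * 2 = 41*2 = 39
  -> s = B^a = 39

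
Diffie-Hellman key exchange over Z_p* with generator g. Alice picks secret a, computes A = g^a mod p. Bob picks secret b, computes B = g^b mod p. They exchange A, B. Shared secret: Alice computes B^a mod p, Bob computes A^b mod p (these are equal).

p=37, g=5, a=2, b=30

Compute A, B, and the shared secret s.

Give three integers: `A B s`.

Answer: 25 27 26

Derivation:
A = 5^2 mod 37  (bits of 2 = 10)
  bit 0 = 1: r = r^2 * 5 mod 37 = 1^2 * 5 = 1*5 = 5
  bit 1 = 0: r = r^2 mod 37 = 5^2 = 25
  -> A = 25
B = 5^30 mod 37  (bits of 30 = 11110)
  bit 0 = 1: r = r^2 * 5 mod 37 = 1^2 * 5 = 1*5 = 5
  bit 1 = 1: r = r^2 * 5 mod 37 = 5^2 * 5 = 25*5 = 14
  bit 2 = 1: r = r^2 * 5 mod 37 = 14^2 * 5 = 11*5 = 18
  bit 3 = 1: r = r^2 * 5 mod 37 = 18^2 * 5 = 28*5 = 29
  bit 4 = 0: r = r^2 mod 37 = 29^2 = 27
  -> B = 27
s = B^a = 27^2 mod 37  (bits of 2 = 10)
  bit 0 = 1: r = r^2 * 27 mod 37 = 1^2 * 27 = 1*27 = 27
  bit 1 = 0: r = r^2 mod 37 = 27^2 = 26
  -> s = B^a = 26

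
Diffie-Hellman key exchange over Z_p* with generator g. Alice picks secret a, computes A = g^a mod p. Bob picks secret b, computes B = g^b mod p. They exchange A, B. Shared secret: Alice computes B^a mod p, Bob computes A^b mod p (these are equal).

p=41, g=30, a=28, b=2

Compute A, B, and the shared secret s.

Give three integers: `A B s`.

A = 30^28 mod 41  (bits of 28 = 11100)
  bit 0 = 1: r = r^2 * 30 mod 41 = 1^2 * 30 = 1*30 = 30
  bit 1 = 1: r = r^2 * 30 mod 41 = 30^2 * 30 = 39*30 = 22
  bit 2 = 1: r = r^2 * 30 mod 41 = 22^2 * 30 = 33*30 = 6
  bit 3 = 0: r = r^2 mod 41 = 6^2 = 36
  bit 4 = 0: r = r^2 mod 41 = 36^2 = 25
  -> A = 25
B = 30^2 mod 41  (bits of 2 = 10)
  bit 0 = 1: r = r^2 * 30 mod 41 = 1^2 * 30 = 1*30 = 30
  bit 1 = 0: r = r^2 mod 41 = 30^2 = 39
  -> B = 39
s = B^a = 39^28 mod 41  (bits of 28 = 11100)
  bit 0 = 1: r = r^2 * 39 mod 41 = 1^2 * 39 = 1*39 = 39
  bit 1 = 1: r = r^2 * 39 mod 41 = 39^2 * 39 = 4*39 = 33
  bit 2 = 1: r = r^2 * 39 mod 41 = 33^2 * 39 = 23*39 = 36
  bit 3 = 0: r = r^2 mod 41 = 36^2 = 25
  bit 4 = 0: r = r^2 mod 41 = 25^2 = 10
  -> s = B^a = 10

Answer: 25 39 10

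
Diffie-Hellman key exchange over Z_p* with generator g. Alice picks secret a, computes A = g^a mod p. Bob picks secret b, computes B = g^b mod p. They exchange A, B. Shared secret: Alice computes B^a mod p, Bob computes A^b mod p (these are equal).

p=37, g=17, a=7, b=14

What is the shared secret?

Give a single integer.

A = 17^7 mod 37  (bits of 7 = 111)
  bit 0 = 1: r = r^2 * 17 mod 37 = 1^2 * 17 = 1*17 = 17
  bit 1 = 1: r = r^2 * 17 mod 37 = 17^2 * 17 = 30*17 = 29
  bit 2 = 1: r = r^2 * 17 mod 37 = 29^2 * 17 = 27*17 = 15
  -> A = 15
B = 17^14 mod 37  (bits of 14 = 1110)
  bit 0 = 1: r = r^2 * 17 mod 37 = 1^2 * 17 = 1*17 = 17
  bit 1 = 1: r = r^2 * 17 mod 37 = 17^2 * 17 = 30*17 = 29
  bit 2 = 1: r = r^2 * 17 mod 37 = 29^2 * 17 = 27*17 = 15
  bit 3 = 0: r = r^2 mod 37 = 15^2 = 3
  -> B = 3
s = B^a = 3^7 mod 37  (bits of 7 = 111)
  bit 0 = 1: r = r^2 * 3 mod 37 = 1^2 * 3 = 1*3 = 3
  bit 1 = 1: r = r^2 * 3 mod 37 = 3^2 * 3 = 9*3 = 27
  bit 2 = 1: r = r^2 * 3 mod 37 = 27^2 * 3 = 26*3 = 4
  -> s = B^a = 4

Answer: 4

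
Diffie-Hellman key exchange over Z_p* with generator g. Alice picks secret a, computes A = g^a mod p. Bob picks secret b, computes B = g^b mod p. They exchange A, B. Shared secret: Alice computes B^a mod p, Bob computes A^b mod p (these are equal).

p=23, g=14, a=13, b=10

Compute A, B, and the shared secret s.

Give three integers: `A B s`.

A = 14^13 mod 23  (bits of 13 = 1101)
  bit 0 = 1: r = r^2 * 14 mod 23 = 1^2 * 14 = 1*14 = 14
  bit 1 = 1: r = r^2 * 14 mod 23 = 14^2 * 14 = 12*14 = 7
  bit 2 = 0: r = r^2 mod 23 = 7^2 = 3
  bit 3 = 1: r = r^2 * 14 mod 23 = 3^2 * 14 = 9*14 = 11
  -> A = 11
B = 14^10 mod 23  (bits of 10 = 1010)
  bit 0 = 1: r = r^2 * 14 mod 23 = 1^2 * 14 = 1*14 = 14
  bit 1 = 0: r = r^2 mod 23 = 14^2 = 12
  bit 2 = 1: r = r^2 * 14 mod 23 = 12^2 * 14 = 6*14 = 15
  bit 3 = 0: r = r^2 mod 23 = 15^2 = 18
  -> B = 18
s = B^a = 18^13 mod 23  (bits of 13 = 1101)
  bit 0 = 1: r = r^2 * 18 mod 23 = 1^2 * 18 = 1*18 = 18
  bit 1 = 1: r = r^2 * 18 mod 23 = 18^2 * 18 = 2*18 = 13
  bit 2 = 0: r = r^2 mod 23 = 13^2 = 8
  bit 3 = 1: r = r^2 * 18 mod 23 = 8^2 * 18 = 18*18 = 2
  -> s = B^a = 2

Answer: 11 18 2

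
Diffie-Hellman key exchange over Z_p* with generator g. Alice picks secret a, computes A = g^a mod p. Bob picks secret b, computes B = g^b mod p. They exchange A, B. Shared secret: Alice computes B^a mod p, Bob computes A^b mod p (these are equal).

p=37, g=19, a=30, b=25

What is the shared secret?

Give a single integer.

A = 19^30 mod 37  (bits of 30 = 11110)
  bit 0 = 1: r = r^2 * 19 mod 37 = 1^2 * 19 = 1*19 = 19
  bit 1 = 1: r = r^2 * 19 mod 37 = 19^2 * 19 = 28*19 = 14
  bit 2 = 1: r = r^2 * 19 mod 37 = 14^2 * 19 = 11*19 = 24
  bit 3 = 1: r = r^2 * 19 mod 37 = 24^2 * 19 = 21*19 = 29
  bit 4 = 0: r = r^2 mod 37 = 29^2 = 27
  -> A = 27
B = 19^25 mod 37  (bits of 25 = 11001)
  bit 0 = 1: r = r^2 * 19 mod 37 = 1^2 * 19 = 1*19 = 19
  bit 1 = 1: r = r^2 * 19 mod 37 = 19^2 * 19 = 28*19 = 14
  bit 2 = 0: r = r^2 mod 37 = 14^2 = 11
  bit 3 = 0: r = r^2 mod 37 = 11^2 = 10
  bit 4 = 1: r = r^2 * 19 mod 37 = 10^2 * 19 = 26*19 = 13
  -> B = 13
s = B^a = 13^30 mod 37  (bits of 30 = 11110)
  bit 0 = 1: r = r^2 * 13 mod 37 = 1^2 * 13 = 1*13 = 13
  bit 1 = 1: r = r^2 * 13 mod 37 = 13^2 * 13 = 21*13 = 14
  bit 2 = 1: r = r^2 * 13 mod 37 = 14^2 * 13 = 11*13 = 32
  bit 3 = 1: r = r^2 * 13 mod 37 = 32^2 * 13 = 25*13 = 29
  bit 4 = 0: r = r^2 mod 37 = 29^2 = 27
  -> s = B^a = 27

Answer: 27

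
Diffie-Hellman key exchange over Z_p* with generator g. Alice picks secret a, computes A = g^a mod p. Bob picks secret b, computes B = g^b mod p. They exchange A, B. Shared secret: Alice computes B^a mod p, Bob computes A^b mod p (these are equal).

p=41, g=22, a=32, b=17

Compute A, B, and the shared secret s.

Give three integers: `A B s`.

Answer: 10 24 18

Derivation:
A = 22^32 mod 41  (bits of 32 = 100000)
  bit 0 = 1: r = r^2 * 22 mod 41 = 1^2 * 22 = 1*22 = 22
  bit 1 = 0: r = r^2 mod 41 = 22^2 = 33
  bit 2 = 0: r = r^2 mod 41 = 33^2 = 23
  bit 3 = 0: r = r^2 mod 41 = 23^2 = 37
  bit 4 = 0: r = r^2 mod 41 = 37^2 = 16
  bit 5 = 0: r = r^2 mod 41 = 16^2 = 10
  -> A = 10
B = 22^17 mod 41  (bits of 17 = 10001)
  bit 0 = 1: r = r^2 * 22 mod 41 = 1^2 * 22 = 1*22 = 22
  bit 1 = 0: r = r^2 mod 41 = 22^2 = 33
  bit 2 = 0: r = r^2 mod 41 = 33^2 = 23
  bit 3 = 0: r = r^2 mod 41 = 23^2 = 37
  bit 4 = 1: r = r^2 * 22 mod 41 = 37^2 * 22 = 16*22 = 24
  -> B = 24
s = B^a = 24^32 mod 41  (bits of 32 = 100000)
  bit 0 = 1: r = r^2 * 24 mod 41 = 1^2 * 24 = 1*24 = 24
  bit 1 = 0: r = r^2 mod 41 = 24^2 = 2
  bit 2 = 0: r = r^2 mod 41 = 2^2 = 4
  bit 3 = 0: r = r^2 mod 41 = 4^2 = 16
  bit 4 = 0: r = r^2 mod 41 = 16^2 = 10
  bit 5 = 0: r = r^2 mod 41 = 10^2 = 18
  -> s = B^a = 18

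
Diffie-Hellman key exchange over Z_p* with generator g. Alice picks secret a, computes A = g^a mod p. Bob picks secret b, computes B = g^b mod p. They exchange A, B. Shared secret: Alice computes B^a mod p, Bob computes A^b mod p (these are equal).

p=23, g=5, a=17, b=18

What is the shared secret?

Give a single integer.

A = 5^17 mod 23  (bits of 17 = 10001)
  bit 0 = 1: r = r^2 * 5 mod 23 = 1^2 * 5 = 1*5 = 5
  bit 1 = 0: r = r^2 mod 23 = 5^2 = 2
  bit 2 = 0: r = r^2 mod 23 = 2^2 = 4
  bit 3 = 0: r = r^2 mod 23 = 4^2 = 16
  bit 4 = 1: r = r^2 * 5 mod 23 = 16^2 * 5 = 3*5 = 15
  -> A = 15
B = 5^18 mod 23  (bits of 18 = 10010)
  bit 0 = 1: r = r^2 * 5 mod 23 = 1^2 * 5 = 1*5 = 5
  bit 1 = 0: r = r^2 mod 23 = 5^2 = 2
  bit 2 = 0: r = r^2 mod 23 = 2^2 = 4
  bit 3 = 1: r = r^2 * 5 mod 23 = 4^2 * 5 = 16*5 = 11
  bit 4 = 0: r = r^2 mod 23 = 11^2 = 6
  -> B = 6
s = B^a = 6^17 mod 23  (bits of 17 = 10001)
  bit 0 = 1: r = r^2 * 6 mod 23 = 1^2 * 6 = 1*6 = 6
  bit 1 = 0: r = r^2 mod 23 = 6^2 = 13
  bit 2 = 0: r = r^2 mod 23 = 13^2 = 8
  bit 3 = 0: r = r^2 mod 23 = 8^2 = 18
  bit 4 = 1: r = r^2 * 6 mod 23 = 18^2 * 6 = 2*6 = 12
  -> s = B^a = 12

Answer: 12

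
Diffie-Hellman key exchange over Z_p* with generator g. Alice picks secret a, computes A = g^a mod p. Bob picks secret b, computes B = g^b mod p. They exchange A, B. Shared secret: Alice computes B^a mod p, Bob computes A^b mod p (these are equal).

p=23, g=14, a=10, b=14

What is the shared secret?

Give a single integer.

A = 14^10 mod 23  (bits of 10 = 1010)
  bit 0 = 1: r = r^2 * 14 mod 23 = 1^2 * 14 = 1*14 = 14
  bit 1 = 0: r = r^2 mod 23 = 14^2 = 12
  bit 2 = 1: r = r^2 * 14 mod 23 = 12^2 * 14 = 6*14 = 15
  bit 3 = 0: r = r^2 mod 23 = 15^2 = 18
  -> A = 18
B = 14^14 mod 23  (bits of 14 = 1110)
  bit 0 = 1: r = r^2 * 14 mod 23 = 1^2 * 14 = 1*14 = 14
  bit 1 = 1: r = r^2 * 14 mod 23 = 14^2 * 14 = 12*14 = 7
  bit 2 = 1: r = r^2 * 14 mod 23 = 7^2 * 14 = 3*14 = 19
  bit 3 = 0: r = r^2 mod 23 = 19^2 = 16
  -> B = 16
s = B^a = 16^10 mod 23  (bits of 10 = 1010)
  bit 0 = 1: r = r^2 * 16 mod 23 = 1^2 * 16 = 1*16 = 16
  bit 1 = 0: r = r^2 mod 23 = 16^2 = 3
  bit 2 = 1: r = r^2 * 16 mod 23 = 3^2 * 16 = 9*16 = 6
  bit 3 = 0: r = r^2 mod 23 = 6^2 = 13
  -> s = B^a = 13

Answer: 13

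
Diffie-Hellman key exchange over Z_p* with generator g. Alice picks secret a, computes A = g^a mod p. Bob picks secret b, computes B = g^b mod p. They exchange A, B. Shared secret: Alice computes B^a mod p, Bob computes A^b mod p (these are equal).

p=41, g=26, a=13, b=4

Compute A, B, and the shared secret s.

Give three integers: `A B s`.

Answer: 35 31 25

Derivation:
A = 26^13 mod 41  (bits of 13 = 1101)
  bit 0 = 1: r = r^2 * 26 mod 41 = 1^2 * 26 = 1*26 = 26
  bit 1 = 1: r = r^2 * 26 mod 41 = 26^2 * 26 = 20*26 = 28
  bit 2 = 0: r = r^2 mod 41 = 28^2 = 5
  bit 3 = 1: r = r^2 * 26 mod 41 = 5^2 * 26 = 25*26 = 35
  -> A = 35
B = 26^4 mod 41  (bits of 4 = 100)
  bit 0 = 1: r = r^2 * 26 mod 41 = 1^2 * 26 = 1*26 = 26
  bit 1 = 0: r = r^2 mod 41 = 26^2 = 20
  bit 2 = 0: r = r^2 mod 41 = 20^2 = 31
  -> B = 31
s = B^a = 31^13 mod 41  (bits of 13 = 1101)
  bit 0 = 1: r = r^2 * 31 mod 41 = 1^2 * 31 = 1*31 = 31
  bit 1 = 1: r = r^2 * 31 mod 41 = 31^2 * 31 = 18*31 = 25
  bit 2 = 0: r = r^2 mod 41 = 25^2 = 10
  bit 3 = 1: r = r^2 * 31 mod 41 = 10^2 * 31 = 18*31 = 25
  -> s = B^a = 25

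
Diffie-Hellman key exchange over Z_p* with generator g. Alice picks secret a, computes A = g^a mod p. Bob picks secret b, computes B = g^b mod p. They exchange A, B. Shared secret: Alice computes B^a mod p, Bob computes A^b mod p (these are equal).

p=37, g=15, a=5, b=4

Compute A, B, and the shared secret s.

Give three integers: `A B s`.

Answer: 24 9 34

Derivation:
A = 15^5 mod 37  (bits of 5 = 101)
  bit 0 = 1: r = r^2 * 15 mod 37 = 1^2 * 15 = 1*15 = 15
  bit 1 = 0: r = r^2 mod 37 = 15^2 = 3
  bit 2 = 1: r = r^2 * 15 mod 37 = 3^2 * 15 = 9*15 = 24
  -> A = 24
B = 15^4 mod 37  (bits of 4 = 100)
  bit 0 = 1: r = r^2 * 15 mod 37 = 1^2 * 15 = 1*15 = 15
  bit 1 = 0: r = r^2 mod 37 = 15^2 = 3
  bit 2 = 0: r = r^2 mod 37 = 3^2 = 9
  -> B = 9
s = B^a = 9^5 mod 37  (bits of 5 = 101)
  bit 0 = 1: r = r^2 * 9 mod 37 = 1^2 * 9 = 1*9 = 9
  bit 1 = 0: r = r^2 mod 37 = 9^2 = 7
  bit 2 = 1: r = r^2 * 9 mod 37 = 7^2 * 9 = 12*9 = 34
  -> s = B^a = 34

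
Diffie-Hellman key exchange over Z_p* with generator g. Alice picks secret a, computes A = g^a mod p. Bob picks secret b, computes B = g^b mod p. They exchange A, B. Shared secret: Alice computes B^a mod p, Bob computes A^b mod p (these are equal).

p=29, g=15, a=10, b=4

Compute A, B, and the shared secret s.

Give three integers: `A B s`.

Answer: 13 20 25

Derivation:
A = 15^10 mod 29  (bits of 10 = 1010)
  bit 0 = 1: r = r^2 * 15 mod 29 = 1^2 * 15 = 1*15 = 15
  bit 1 = 0: r = r^2 mod 29 = 15^2 = 22
  bit 2 = 1: r = r^2 * 15 mod 29 = 22^2 * 15 = 20*15 = 10
  bit 3 = 0: r = r^2 mod 29 = 10^2 = 13
  -> A = 13
B = 15^4 mod 29  (bits of 4 = 100)
  bit 0 = 1: r = r^2 * 15 mod 29 = 1^2 * 15 = 1*15 = 15
  bit 1 = 0: r = r^2 mod 29 = 15^2 = 22
  bit 2 = 0: r = r^2 mod 29 = 22^2 = 20
  -> B = 20
s = B^a = 20^10 mod 29  (bits of 10 = 1010)
  bit 0 = 1: r = r^2 * 20 mod 29 = 1^2 * 20 = 1*20 = 20
  bit 1 = 0: r = r^2 mod 29 = 20^2 = 23
  bit 2 = 1: r = r^2 * 20 mod 29 = 23^2 * 20 = 7*20 = 24
  bit 3 = 0: r = r^2 mod 29 = 24^2 = 25
  -> s = B^a = 25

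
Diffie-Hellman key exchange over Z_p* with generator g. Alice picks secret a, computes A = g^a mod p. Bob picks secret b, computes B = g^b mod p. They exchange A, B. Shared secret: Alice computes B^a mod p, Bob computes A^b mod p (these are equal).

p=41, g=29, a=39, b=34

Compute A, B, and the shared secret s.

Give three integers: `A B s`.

Answer: 17 8 36

Derivation:
A = 29^39 mod 41  (bits of 39 = 100111)
  bit 0 = 1: r = r^2 * 29 mod 41 = 1^2 * 29 = 1*29 = 29
  bit 1 = 0: r = r^2 mod 41 = 29^2 = 21
  bit 2 = 0: r = r^2 mod 41 = 21^2 = 31
  bit 3 = 1: r = r^2 * 29 mod 41 = 31^2 * 29 = 18*29 = 30
  bit 4 = 1: r = r^2 * 29 mod 41 = 30^2 * 29 = 39*29 = 24
  bit 5 = 1: r = r^2 * 29 mod 41 = 24^2 * 29 = 2*29 = 17
  -> A = 17
B = 29^34 mod 41  (bits of 34 = 100010)
  bit 0 = 1: r = r^2 * 29 mod 41 = 1^2 * 29 = 1*29 = 29
  bit 1 = 0: r = r^2 mod 41 = 29^2 = 21
  bit 2 = 0: r = r^2 mod 41 = 21^2 = 31
  bit 3 = 0: r = r^2 mod 41 = 31^2 = 18
  bit 4 = 1: r = r^2 * 29 mod 41 = 18^2 * 29 = 37*29 = 7
  bit 5 = 0: r = r^2 mod 41 = 7^2 = 8
  -> B = 8
s = B^a = 8^39 mod 41  (bits of 39 = 100111)
  bit 0 = 1: r = r^2 * 8 mod 41 = 1^2 * 8 = 1*8 = 8
  bit 1 = 0: r = r^2 mod 41 = 8^2 = 23
  bit 2 = 0: r = r^2 mod 41 = 23^2 = 37
  bit 3 = 1: r = r^2 * 8 mod 41 = 37^2 * 8 = 16*8 = 5
  bit 4 = 1: r = r^2 * 8 mod 41 = 5^2 * 8 = 25*8 = 36
  bit 5 = 1: r = r^2 * 8 mod 41 = 36^2 * 8 = 25*8 = 36
  -> s = B^a = 36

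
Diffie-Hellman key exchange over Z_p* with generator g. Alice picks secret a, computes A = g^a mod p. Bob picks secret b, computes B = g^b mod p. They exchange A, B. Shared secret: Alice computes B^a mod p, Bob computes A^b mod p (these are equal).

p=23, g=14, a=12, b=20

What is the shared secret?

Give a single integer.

A = 14^12 mod 23  (bits of 12 = 1100)
  bit 0 = 1: r = r^2 * 14 mod 23 = 1^2 * 14 = 1*14 = 14
  bit 1 = 1: r = r^2 * 14 mod 23 = 14^2 * 14 = 12*14 = 7
  bit 2 = 0: r = r^2 mod 23 = 7^2 = 3
  bit 3 = 0: r = r^2 mod 23 = 3^2 = 9
  -> A = 9
B = 14^20 mod 23  (bits of 20 = 10100)
  bit 0 = 1: r = r^2 * 14 mod 23 = 1^2 * 14 = 1*14 = 14
  bit 1 = 0: r = r^2 mod 23 = 14^2 = 12
  bit 2 = 1: r = r^2 * 14 mod 23 = 12^2 * 14 = 6*14 = 15
  bit 3 = 0: r = r^2 mod 23 = 15^2 = 18
  bit 4 = 0: r = r^2 mod 23 = 18^2 = 2
  -> B = 2
s = B^a = 2^12 mod 23  (bits of 12 = 1100)
  bit 0 = 1: r = r^2 * 2 mod 23 = 1^2 * 2 = 1*2 = 2
  bit 1 = 1: r = r^2 * 2 mod 23 = 2^2 * 2 = 4*2 = 8
  bit 2 = 0: r = r^2 mod 23 = 8^2 = 18
  bit 3 = 0: r = r^2 mod 23 = 18^2 = 2
  -> s = B^a = 2

Answer: 2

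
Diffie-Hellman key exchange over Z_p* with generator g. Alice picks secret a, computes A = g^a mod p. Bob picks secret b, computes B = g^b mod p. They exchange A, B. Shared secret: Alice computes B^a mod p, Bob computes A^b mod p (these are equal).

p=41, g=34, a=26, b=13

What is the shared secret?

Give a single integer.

Answer: 5

Derivation:
A = 34^26 mod 41  (bits of 26 = 11010)
  bit 0 = 1: r = r^2 * 34 mod 41 = 1^2 * 34 = 1*34 = 34
  bit 1 = 1: r = r^2 * 34 mod 41 = 34^2 * 34 = 8*34 = 26
  bit 2 = 0: r = r^2 mod 41 = 26^2 = 20
  bit 3 = 1: r = r^2 * 34 mod 41 = 20^2 * 34 = 31*34 = 29
  bit 4 = 0: r = r^2 mod 41 = 29^2 = 21
  -> A = 21
B = 34^13 mod 41  (bits of 13 = 1101)
  bit 0 = 1: r = r^2 * 34 mod 41 = 1^2 * 34 = 1*34 = 34
  bit 1 = 1: r = r^2 * 34 mod 41 = 34^2 * 34 = 8*34 = 26
  bit 2 = 0: r = r^2 mod 41 = 26^2 = 20
  bit 3 = 1: r = r^2 * 34 mod 41 = 20^2 * 34 = 31*34 = 29
  -> B = 29
s = B^a = 29^26 mod 41  (bits of 26 = 11010)
  bit 0 = 1: r = r^2 * 29 mod 41 = 1^2 * 29 = 1*29 = 29
  bit 1 = 1: r = r^2 * 29 mod 41 = 29^2 * 29 = 21*29 = 35
  bit 2 = 0: r = r^2 mod 41 = 35^2 = 36
  bit 3 = 1: r = r^2 * 29 mod 41 = 36^2 * 29 = 25*29 = 28
  bit 4 = 0: r = r^2 mod 41 = 28^2 = 5
  -> s = B^a = 5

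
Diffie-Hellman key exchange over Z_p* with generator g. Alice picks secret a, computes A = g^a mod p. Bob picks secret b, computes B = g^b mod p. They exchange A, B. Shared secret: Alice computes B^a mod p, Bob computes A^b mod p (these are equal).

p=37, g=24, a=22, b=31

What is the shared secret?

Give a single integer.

Answer: 30

Derivation:
A = 24^22 mod 37  (bits of 22 = 10110)
  bit 0 = 1: r = r^2 * 24 mod 37 = 1^2 * 24 = 1*24 = 24
  bit 1 = 0: r = r^2 mod 37 = 24^2 = 21
  bit 2 = 1: r = r^2 * 24 mod 37 = 21^2 * 24 = 34*24 = 2
  bit 3 = 1: r = r^2 * 24 mod 37 = 2^2 * 24 = 4*24 = 22
  bit 4 = 0: r = r^2 mod 37 = 22^2 = 3
  -> A = 3
B = 24^31 mod 37  (bits of 31 = 11111)
  bit 0 = 1: r = r^2 * 24 mod 37 = 1^2 * 24 = 1*24 = 24
  bit 1 = 1: r = r^2 * 24 mod 37 = 24^2 * 24 = 21*24 = 23
  bit 2 = 1: r = r^2 * 24 mod 37 = 23^2 * 24 = 11*24 = 5
  bit 3 = 1: r = r^2 * 24 mod 37 = 5^2 * 24 = 25*24 = 8
  bit 4 = 1: r = r^2 * 24 mod 37 = 8^2 * 24 = 27*24 = 19
  -> B = 19
s = B^a = 19^22 mod 37  (bits of 22 = 10110)
  bit 0 = 1: r = r^2 * 19 mod 37 = 1^2 * 19 = 1*19 = 19
  bit 1 = 0: r = r^2 mod 37 = 19^2 = 28
  bit 2 = 1: r = r^2 * 19 mod 37 = 28^2 * 19 = 7*19 = 22
  bit 3 = 1: r = r^2 * 19 mod 37 = 22^2 * 19 = 3*19 = 20
  bit 4 = 0: r = r^2 mod 37 = 20^2 = 30
  -> s = B^a = 30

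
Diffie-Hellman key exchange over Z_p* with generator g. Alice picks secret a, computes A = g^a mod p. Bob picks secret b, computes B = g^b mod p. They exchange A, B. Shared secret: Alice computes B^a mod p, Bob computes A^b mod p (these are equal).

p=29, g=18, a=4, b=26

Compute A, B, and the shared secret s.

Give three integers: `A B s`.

A = 18^4 mod 29  (bits of 4 = 100)
  bit 0 = 1: r = r^2 * 18 mod 29 = 1^2 * 18 = 1*18 = 18
  bit 1 = 0: r = r^2 mod 29 = 18^2 = 5
  bit 2 = 0: r = r^2 mod 29 = 5^2 = 25
  -> A = 25
B = 18^26 mod 29  (bits of 26 = 11010)
  bit 0 = 1: r = r^2 * 18 mod 29 = 1^2 * 18 = 1*18 = 18
  bit 1 = 1: r = r^2 * 18 mod 29 = 18^2 * 18 = 5*18 = 3
  bit 2 = 0: r = r^2 mod 29 = 3^2 = 9
  bit 3 = 1: r = r^2 * 18 mod 29 = 9^2 * 18 = 23*18 = 8
  bit 4 = 0: r = r^2 mod 29 = 8^2 = 6
  -> B = 6
s = B^a = 6^4 mod 29  (bits of 4 = 100)
  bit 0 = 1: r = r^2 * 6 mod 29 = 1^2 * 6 = 1*6 = 6
  bit 1 = 0: r = r^2 mod 29 = 6^2 = 7
  bit 2 = 0: r = r^2 mod 29 = 7^2 = 20
  -> s = B^a = 20

Answer: 25 6 20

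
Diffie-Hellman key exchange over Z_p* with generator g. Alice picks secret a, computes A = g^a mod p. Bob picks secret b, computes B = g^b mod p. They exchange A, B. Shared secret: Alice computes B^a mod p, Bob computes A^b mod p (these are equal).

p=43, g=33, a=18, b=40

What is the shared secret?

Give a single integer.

A = 33^18 mod 43  (bits of 18 = 10010)
  bit 0 = 1: r = r^2 * 33 mod 43 = 1^2 * 33 = 1*33 = 33
  bit 1 = 0: r = r^2 mod 43 = 33^2 = 14
  bit 2 = 0: r = r^2 mod 43 = 14^2 = 24
  bit 3 = 1: r = r^2 * 33 mod 43 = 24^2 * 33 = 17*33 = 2
  bit 4 = 0: r = r^2 mod 43 = 2^2 = 4
  -> A = 4
B = 33^40 mod 43  (bits of 40 = 101000)
  bit 0 = 1: r = r^2 * 33 mod 43 = 1^2 * 33 = 1*33 = 33
  bit 1 = 0: r = r^2 mod 43 = 33^2 = 14
  bit 2 = 1: r = r^2 * 33 mod 43 = 14^2 * 33 = 24*33 = 18
  bit 3 = 0: r = r^2 mod 43 = 18^2 = 23
  bit 4 = 0: r = r^2 mod 43 = 23^2 = 13
  bit 5 = 0: r = r^2 mod 43 = 13^2 = 40
  -> B = 40
s = B^a = 40^18 mod 43  (bits of 18 = 10010)
  bit 0 = 1: r = r^2 * 40 mod 43 = 1^2 * 40 = 1*40 = 40
  bit 1 = 0: r = r^2 mod 43 = 40^2 = 9
  bit 2 = 0: r = r^2 mod 43 = 9^2 = 38
  bit 3 = 1: r = r^2 * 40 mod 43 = 38^2 * 40 = 25*40 = 11
  bit 4 = 0: r = r^2 mod 43 = 11^2 = 35
  -> s = B^a = 35

Answer: 35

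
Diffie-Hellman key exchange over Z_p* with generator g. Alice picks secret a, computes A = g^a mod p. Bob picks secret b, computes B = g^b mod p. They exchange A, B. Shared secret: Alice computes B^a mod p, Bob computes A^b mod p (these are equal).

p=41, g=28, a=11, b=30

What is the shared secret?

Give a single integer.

Answer: 9

Derivation:
A = 28^11 mod 41  (bits of 11 = 1011)
  bit 0 = 1: r = r^2 * 28 mod 41 = 1^2 * 28 = 1*28 = 28
  bit 1 = 0: r = r^2 mod 41 = 28^2 = 5
  bit 2 = 1: r = r^2 * 28 mod 41 = 5^2 * 28 = 25*28 = 3
  bit 3 = 1: r = r^2 * 28 mod 41 = 3^2 * 28 = 9*28 = 6
  -> A = 6
B = 28^30 mod 41  (bits of 30 = 11110)
  bit 0 = 1: r = r^2 * 28 mod 41 = 1^2 * 28 = 1*28 = 28
  bit 1 = 1: r = r^2 * 28 mod 41 = 28^2 * 28 = 5*28 = 17
  bit 2 = 1: r = r^2 * 28 mod 41 = 17^2 * 28 = 2*28 = 15
  bit 3 = 1: r = r^2 * 28 mod 41 = 15^2 * 28 = 20*28 = 27
  bit 4 = 0: r = r^2 mod 41 = 27^2 = 32
  -> B = 32
s = B^a = 32^11 mod 41  (bits of 11 = 1011)
  bit 0 = 1: r = r^2 * 32 mod 41 = 1^2 * 32 = 1*32 = 32
  bit 1 = 0: r = r^2 mod 41 = 32^2 = 40
  bit 2 = 1: r = r^2 * 32 mod 41 = 40^2 * 32 = 1*32 = 32
  bit 3 = 1: r = r^2 * 32 mod 41 = 32^2 * 32 = 40*32 = 9
  -> s = B^a = 9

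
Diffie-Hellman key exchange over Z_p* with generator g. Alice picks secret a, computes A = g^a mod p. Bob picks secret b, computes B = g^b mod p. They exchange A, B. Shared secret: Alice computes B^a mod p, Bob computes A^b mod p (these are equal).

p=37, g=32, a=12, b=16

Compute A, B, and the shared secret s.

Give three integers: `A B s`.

A = 32^12 mod 37  (bits of 12 = 1100)
  bit 0 = 1: r = r^2 * 32 mod 37 = 1^2 * 32 = 1*32 = 32
  bit 1 = 1: r = r^2 * 32 mod 37 = 32^2 * 32 = 25*32 = 23
  bit 2 = 0: r = r^2 mod 37 = 23^2 = 11
  bit 3 = 0: r = r^2 mod 37 = 11^2 = 10
  -> A = 10
B = 32^16 mod 37  (bits of 16 = 10000)
  bit 0 = 1: r = r^2 * 32 mod 37 = 1^2 * 32 = 1*32 = 32
  bit 1 = 0: r = r^2 mod 37 = 32^2 = 25
  bit 2 = 0: r = r^2 mod 37 = 25^2 = 33
  bit 3 = 0: r = r^2 mod 37 = 33^2 = 16
  bit 4 = 0: r = r^2 mod 37 = 16^2 = 34
  -> B = 34
s = B^a = 34^12 mod 37  (bits of 12 = 1100)
  bit 0 = 1: r = r^2 * 34 mod 37 = 1^2 * 34 = 1*34 = 34
  bit 1 = 1: r = r^2 * 34 mod 37 = 34^2 * 34 = 9*34 = 10
  bit 2 = 0: r = r^2 mod 37 = 10^2 = 26
  bit 3 = 0: r = r^2 mod 37 = 26^2 = 10
  -> s = B^a = 10

Answer: 10 34 10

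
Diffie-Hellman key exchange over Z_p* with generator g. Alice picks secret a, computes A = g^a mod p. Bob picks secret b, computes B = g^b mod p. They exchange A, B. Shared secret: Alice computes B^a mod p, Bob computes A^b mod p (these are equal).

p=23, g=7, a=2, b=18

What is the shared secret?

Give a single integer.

Answer: 2

Derivation:
A = 7^2 mod 23  (bits of 2 = 10)
  bit 0 = 1: r = r^2 * 7 mod 23 = 1^2 * 7 = 1*7 = 7
  bit 1 = 0: r = r^2 mod 23 = 7^2 = 3
  -> A = 3
B = 7^18 mod 23  (bits of 18 = 10010)
  bit 0 = 1: r = r^2 * 7 mod 23 = 1^2 * 7 = 1*7 = 7
  bit 1 = 0: r = r^2 mod 23 = 7^2 = 3
  bit 2 = 0: r = r^2 mod 23 = 3^2 = 9
  bit 3 = 1: r = r^2 * 7 mod 23 = 9^2 * 7 = 12*7 = 15
  bit 4 = 0: r = r^2 mod 23 = 15^2 = 18
  -> B = 18
s = B^a = 18^2 mod 23  (bits of 2 = 10)
  bit 0 = 1: r = r^2 * 18 mod 23 = 1^2 * 18 = 1*18 = 18
  bit 1 = 0: r = r^2 mod 23 = 18^2 = 2
  -> s = B^a = 2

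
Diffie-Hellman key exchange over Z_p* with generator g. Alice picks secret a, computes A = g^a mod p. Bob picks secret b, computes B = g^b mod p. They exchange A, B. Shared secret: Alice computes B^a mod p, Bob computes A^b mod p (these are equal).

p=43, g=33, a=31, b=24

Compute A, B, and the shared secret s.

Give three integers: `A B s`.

Answer: 20 11 41

Derivation:
A = 33^31 mod 43  (bits of 31 = 11111)
  bit 0 = 1: r = r^2 * 33 mod 43 = 1^2 * 33 = 1*33 = 33
  bit 1 = 1: r = r^2 * 33 mod 43 = 33^2 * 33 = 14*33 = 32
  bit 2 = 1: r = r^2 * 33 mod 43 = 32^2 * 33 = 35*33 = 37
  bit 3 = 1: r = r^2 * 33 mod 43 = 37^2 * 33 = 36*33 = 27
  bit 4 = 1: r = r^2 * 33 mod 43 = 27^2 * 33 = 41*33 = 20
  -> A = 20
B = 33^24 mod 43  (bits of 24 = 11000)
  bit 0 = 1: r = r^2 * 33 mod 43 = 1^2 * 33 = 1*33 = 33
  bit 1 = 1: r = r^2 * 33 mod 43 = 33^2 * 33 = 14*33 = 32
  bit 2 = 0: r = r^2 mod 43 = 32^2 = 35
  bit 3 = 0: r = r^2 mod 43 = 35^2 = 21
  bit 4 = 0: r = r^2 mod 43 = 21^2 = 11
  -> B = 11
s = B^a = 11^31 mod 43  (bits of 31 = 11111)
  bit 0 = 1: r = r^2 * 11 mod 43 = 1^2 * 11 = 1*11 = 11
  bit 1 = 1: r = r^2 * 11 mod 43 = 11^2 * 11 = 35*11 = 41
  bit 2 = 1: r = r^2 * 11 mod 43 = 41^2 * 11 = 4*11 = 1
  bit 3 = 1: r = r^2 * 11 mod 43 = 1^2 * 11 = 1*11 = 11
  bit 4 = 1: r = r^2 * 11 mod 43 = 11^2 * 11 = 35*11 = 41
  -> s = B^a = 41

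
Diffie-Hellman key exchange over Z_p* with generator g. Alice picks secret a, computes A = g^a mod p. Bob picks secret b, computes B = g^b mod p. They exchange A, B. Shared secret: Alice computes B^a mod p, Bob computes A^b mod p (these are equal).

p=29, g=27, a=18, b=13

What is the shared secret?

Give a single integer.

Answer: 9

Derivation:
A = 27^18 mod 29  (bits of 18 = 10010)
  bit 0 = 1: r = r^2 * 27 mod 29 = 1^2 * 27 = 1*27 = 27
  bit 1 = 0: r = r^2 mod 29 = 27^2 = 4
  bit 2 = 0: r = r^2 mod 29 = 4^2 = 16
  bit 3 = 1: r = r^2 * 27 mod 29 = 16^2 * 27 = 24*27 = 10
  bit 4 = 0: r = r^2 mod 29 = 10^2 = 13
  -> A = 13
B = 27^13 mod 29  (bits of 13 = 1101)
  bit 0 = 1: r = r^2 * 27 mod 29 = 1^2 * 27 = 1*27 = 27
  bit 1 = 1: r = r^2 * 27 mod 29 = 27^2 * 27 = 4*27 = 21
  bit 2 = 0: r = r^2 mod 29 = 21^2 = 6
  bit 3 = 1: r = r^2 * 27 mod 29 = 6^2 * 27 = 7*27 = 15
  -> B = 15
s = B^a = 15^18 mod 29  (bits of 18 = 10010)
  bit 0 = 1: r = r^2 * 15 mod 29 = 1^2 * 15 = 1*15 = 15
  bit 1 = 0: r = r^2 mod 29 = 15^2 = 22
  bit 2 = 0: r = r^2 mod 29 = 22^2 = 20
  bit 3 = 1: r = r^2 * 15 mod 29 = 20^2 * 15 = 23*15 = 26
  bit 4 = 0: r = r^2 mod 29 = 26^2 = 9
  -> s = B^a = 9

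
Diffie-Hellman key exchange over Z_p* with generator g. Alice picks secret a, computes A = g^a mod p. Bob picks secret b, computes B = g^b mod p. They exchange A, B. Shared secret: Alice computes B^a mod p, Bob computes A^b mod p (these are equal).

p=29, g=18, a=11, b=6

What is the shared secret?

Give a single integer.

Answer: 22

Derivation:
A = 18^11 mod 29  (bits of 11 = 1011)
  bit 0 = 1: r = r^2 * 18 mod 29 = 1^2 * 18 = 1*18 = 18
  bit 1 = 0: r = r^2 mod 29 = 18^2 = 5
  bit 2 = 1: r = r^2 * 18 mod 29 = 5^2 * 18 = 25*18 = 15
  bit 3 = 1: r = r^2 * 18 mod 29 = 15^2 * 18 = 22*18 = 19
  -> A = 19
B = 18^6 mod 29  (bits of 6 = 110)
  bit 0 = 1: r = r^2 * 18 mod 29 = 1^2 * 18 = 1*18 = 18
  bit 1 = 1: r = r^2 * 18 mod 29 = 18^2 * 18 = 5*18 = 3
  bit 2 = 0: r = r^2 mod 29 = 3^2 = 9
  -> B = 9
s = B^a = 9^11 mod 29  (bits of 11 = 1011)
  bit 0 = 1: r = r^2 * 9 mod 29 = 1^2 * 9 = 1*9 = 9
  bit 1 = 0: r = r^2 mod 29 = 9^2 = 23
  bit 2 = 1: r = r^2 * 9 mod 29 = 23^2 * 9 = 7*9 = 5
  bit 3 = 1: r = r^2 * 9 mod 29 = 5^2 * 9 = 25*9 = 22
  -> s = B^a = 22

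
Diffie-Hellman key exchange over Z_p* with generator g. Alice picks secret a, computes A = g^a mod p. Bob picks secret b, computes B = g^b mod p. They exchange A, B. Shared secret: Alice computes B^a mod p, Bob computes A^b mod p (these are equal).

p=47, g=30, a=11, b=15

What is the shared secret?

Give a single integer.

Answer: 45

Derivation:
A = 30^11 mod 47  (bits of 11 = 1011)
  bit 0 = 1: r = r^2 * 30 mod 47 = 1^2 * 30 = 1*30 = 30
  bit 1 = 0: r = r^2 mod 47 = 30^2 = 7
  bit 2 = 1: r = r^2 * 30 mod 47 = 7^2 * 30 = 2*30 = 13
  bit 3 = 1: r = r^2 * 30 mod 47 = 13^2 * 30 = 28*30 = 41
  -> A = 41
B = 30^15 mod 47  (bits of 15 = 1111)
  bit 0 = 1: r = r^2 * 30 mod 47 = 1^2 * 30 = 1*30 = 30
  bit 1 = 1: r = r^2 * 30 mod 47 = 30^2 * 30 = 7*30 = 22
  bit 2 = 1: r = r^2 * 30 mod 47 = 22^2 * 30 = 14*30 = 44
  bit 3 = 1: r = r^2 * 30 mod 47 = 44^2 * 30 = 9*30 = 35
  -> B = 35
s = B^a = 35^11 mod 47  (bits of 11 = 1011)
  bit 0 = 1: r = r^2 * 35 mod 47 = 1^2 * 35 = 1*35 = 35
  bit 1 = 0: r = r^2 mod 47 = 35^2 = 3
  bit 2 = 1: r = r^2 * 35 mod 47 = 3^2 * 35 = 9*35 = 33
  bit 3 = 1: r = r^2 * 35 mod 47 = 33^2 * 35 = 8*35 = 45
  -> s = B^a = 45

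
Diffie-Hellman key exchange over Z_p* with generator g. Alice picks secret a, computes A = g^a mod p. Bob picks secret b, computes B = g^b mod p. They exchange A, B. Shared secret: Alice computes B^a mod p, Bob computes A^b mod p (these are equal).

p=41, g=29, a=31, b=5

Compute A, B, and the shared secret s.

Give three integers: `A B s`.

Answer: 26 38 27

Derivation:
A = 29^31 mod 41  (bits of 31 = 11111)
  bit 0 = 1: r = r^2 * 29 mod 41 = 1^2 * 29 = 1*29 = 29
  bit 1 = 1: r = r^2 * 29 mod 41 = 29^2 * 29 = 21*29 = 35
  bit 2 = 1: r = r^2 * 29 mod 41 = 35^2 * 29 = 36*29 = 19
  bit 3 = 1: r = r^2 * 29 mod 41 = 19^2 * 29 = 33*29 = 14
  bit 4 = 1: r = r^2 * 29 mod 41 = 14^2 * 29 = 32*29 = 26
  -> A = 26
B = 29^5 mod 41  (bits of 5 = 101)
  bit 0 = 1: r = r^2 * 29 mod 41 = 1^2 * 29 = 1*29 = 29
  bit 1 = 0: r = r^2 mod 41 = 29^2 = 21
  bit 2 = 1: r = r^2 * 29 mod 41 = 21^2 * 29 = 31*29 = 38
  -> B = 38
s = B^a = 38^31 mod 41  (bits of 31 = 11111)
  bit 0 = 1: r = r^2 * 38 mod 41 = 1^2 * 38 = 1*38 = 38
  bit 1 = 1: r = r^2 * 38 mod 41 = 38^2 * 38 = 9*38 = 14
  bit 2 = 1: r = r^2 * 38 mod 41 = 14^2 * 38 = 32*38 = 27
  bit 3 = 1: r = r^2 * 38 mod 41 = 27^2 * 38 = 32*38 = 27
  bit 4 = 1: r = r^2 * 38 mod 41 = 27^2 * 38 = 32*38 = 27
  -> s = B^a = 27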